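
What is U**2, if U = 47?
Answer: 2209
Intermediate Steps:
U**2 = 47**2 = 2209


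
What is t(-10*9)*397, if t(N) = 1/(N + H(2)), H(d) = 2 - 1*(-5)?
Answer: -397/83 ≈ -4.7831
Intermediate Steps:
H(d) = 7 (H(d) = 2 + 5 = 7)
t(N) = 1/(7 + N) (t(N) = 1/(N + 7) = 1/(7 + N))
t(-10*9)*397 = 397/(7 - 10*9) = 397/(7 - 90) = 397/(-83) = -1/83*397 = -397/83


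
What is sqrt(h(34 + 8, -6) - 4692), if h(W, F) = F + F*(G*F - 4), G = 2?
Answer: I*sqrt(4602) ≈ 67.838*I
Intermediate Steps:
h(W, F) = F + F*(-4 + 2*F) (h(W, F) = F + F*(2*F - 4) = F + F*(-4 + 2*F))
sqrt(h(34 + 8, -6) - 4692) = sqrt(-6*(-3 + 2*(-6)) - 4692) = sqrt(-6*(-3 - 12) - 4692) = sqrt(-6*(-15) - 4692) = sqrt(90 - 4692) = sqrt(-4602) = I*sqrt(4602)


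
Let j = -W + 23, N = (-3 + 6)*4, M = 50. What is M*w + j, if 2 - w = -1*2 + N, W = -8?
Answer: -369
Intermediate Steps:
N = 12 (N = 3*4 = 12)
w = -8 (w = 2 - (-1*2 + 12) = 2 - (-2 + 12) = 2 - 1*10 = 2 - 10 = -8)
j = 31 (j = -1*(-8) + 23 = 8 + 23 = 31)
M*w + j = 50*(-8) + 31 = -400 + 31 = -369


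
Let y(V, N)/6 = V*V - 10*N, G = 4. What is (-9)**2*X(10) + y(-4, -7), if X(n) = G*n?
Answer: 3756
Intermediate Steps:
y(V, N) = -60*N + 6*V**2 (y(V, N) = 6*(V*V - 10*N) = 6*(V**2 - 10*N) = -60*N + 6*V**2)
X(n) = 4*n
(-9)**2*X(10) + y(-4, -7) = (-9)**2*(4*10) + (-60*(-7) + 6*(-4)**2) = 81*40 + (420 + 6*16) = 3240 + (420 + 96) = 3240 + 516 = 3756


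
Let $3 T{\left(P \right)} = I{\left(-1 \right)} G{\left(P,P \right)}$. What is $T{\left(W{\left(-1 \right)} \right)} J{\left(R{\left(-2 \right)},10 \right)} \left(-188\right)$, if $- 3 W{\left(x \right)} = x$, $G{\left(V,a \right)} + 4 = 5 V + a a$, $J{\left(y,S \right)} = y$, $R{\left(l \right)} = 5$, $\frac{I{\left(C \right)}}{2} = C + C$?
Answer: $- \frac{75200}{27} \approx -2785.2$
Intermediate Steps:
$I{\left(C \right)} = 4 C$ ($I{\left(C \right)} = 2 \left(C + C\right) = 2 \cdot 2 C = 4 C$)
$G{\left(V,a \right)} = -4 + a^{2} + 5 V$ ($G{\left(V,a \right)} = -4 + \left(5 V + a a\right) = -4 + \left(5 V + a^{2}\right) = -4 + \left(a^{2} + 5 V\right) = -4 + a^{2} + 5 V$)
$W{\left(x \right)} = - \frac{x}{3}$
$T{\left(P \right)} = \frac{16}{3} - \frac{20 P}{3} - \frac{4 P^{2}}{3}$ ($T{\left(P \right)} = \frac{4 \left(-1\right) \left(-4 + P^{2} + 5 P\right)}{3} = \frac{\left(-4\right) \left(-4 + P^{2} + 5 P\right)}{3} = \frac{16 - 20 P - 4 P^{2}}{3} = \frac{16}{3} - \frac{20 P}{3} - \frac{4 P^{2}}{3}$)
$T{\left(W{\left(-1 \right)} \right)} J{\left(R{\left(-2 \right)},10 \right)} \left(-188\right) = \left(\frac{16}{3} - \frac{20 \left(\left(- \frac{1}{3}\right) \left(-1\right)\right)}{3} - \frac{4 \left(\left(- \frac{1}{3}\right) \left(-1\right)\right)^{2}}{3}\right) 5 \left(-188\right) = \left(\frac{16}{3} - \frac{20}{9} - \frac{4}{3 \cdot 9}\right) 5 \left(-188\right) = \left(\frac{16}{3} - \frac{20}{9} - \frac{4}{27}\right) 5 \left(-188\right) = \frac{80}{27} \cdot 5 \left(-188\right) = \frac{400}{27} \left(-188\right) = - \frac{75200}{27}$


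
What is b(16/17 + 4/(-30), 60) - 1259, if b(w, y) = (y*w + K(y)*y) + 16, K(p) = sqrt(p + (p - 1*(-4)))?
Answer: -20307/17 + 120*sqrt(31) ≈ -526.40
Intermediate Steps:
K(p) = sqrt(4 + 2*p) (K(p) = sqrt(p + (p + 4)) = sqrt(p + (4 + p)) = sqrt(4 + 2*p))
b(w, y) = 16 + w*y + y*sqrt(4 + 2*y) (b(w, y) = (y*w + sqrt(4 + 2*y)*y) + 16 = (w*y + y*sqrt(4 + 2*y)) + 16 = 16 + w*y + y*sqrt(4 + 2*y))
b(16/17 + 4/(-30), 60) - 1259 = (16 + (16/17 + 4/(-30))*60 + 60*sqrt(4 + 2*60)) - 1259 = (16 + (16*(1/17) + 4*(-1/30))*60 + 60*sqrt(4 + 120)) - 1259 = (16 + (16/17 - 2/15)*60 + 60*sqrt(124)) - 1259 = (16 + (206/255)*60 + 60*(2*sqrt(31))) - 1259 = (16 + 824/17 + 120*sqrt(31)) - 1259 = (1096/17 + 120*sqrt(31)) - 1259 = -20307/17 + 120*sqrt(31)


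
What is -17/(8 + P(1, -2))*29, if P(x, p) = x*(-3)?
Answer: -493/5 ≈ -98.600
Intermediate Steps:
P(x, p) = -3*x
-17/(8 + P(1, -2))*29 = -17/(8 - 3*1)*29 = -17/(8 - 3)*29 = -17/5*29 = -493/5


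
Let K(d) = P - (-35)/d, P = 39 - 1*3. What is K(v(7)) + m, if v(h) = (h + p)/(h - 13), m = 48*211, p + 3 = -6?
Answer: 10269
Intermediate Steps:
P = 36 (P = 39 - 3 = 36)
p = -9 (p = -3 - 6 = -9)
m = 10128
v(h) = (-9 + h)/(-13 + h) (v(h) = (h - 9)/(h - 13) = (-9 + h)/(-13 + h))
K(d) = 36 + 35/d (K(d) = 36 - (-35)/d = 36 + 35/d)
K(v(7)) + m = (36 + 35/(((-9 + 7)/(-13 + 7)))) + 10128 = (36 + 35/((-2/(-6)))) + 10128 = (36 + 35/((-⅙*(-2)))) + 10128 = (36 + 35/(⅓)) + 10128 = (36 + 35*3) + 10128 = (36 + 105) + 10128 = 141 + 10128 = 10269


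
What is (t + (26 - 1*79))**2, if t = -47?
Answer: 10000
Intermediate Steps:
(t + (26 - 1*79))**2 = (-47 + (26 - 1*79))**2 = (-47 + (26 - 79))**2 = (-47 - 53)**2 = (-100)**2 = 10000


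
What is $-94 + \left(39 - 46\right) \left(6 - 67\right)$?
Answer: $333$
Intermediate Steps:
$-94 + \left(39 - 46\right) \left(6 - 67\right) = -94 - 7 \left(6 - 67\right) = -94 - -427 = -94 + 427 = 333$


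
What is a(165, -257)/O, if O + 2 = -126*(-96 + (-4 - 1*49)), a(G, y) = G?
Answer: 165/18772 ≈ 0.0087897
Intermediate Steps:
O = 18772 (O = -2 - 126*(-96 + (-4 - 1*49)) = -2 - 126*(-96 + (-4 - 49)) = -2 - 126*(-96 - 53) = -2 - 126*(-149) = -2 + 18774 = 18772)
a(165, -257)/O = 165/18772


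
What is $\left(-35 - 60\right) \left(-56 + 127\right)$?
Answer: $-6745$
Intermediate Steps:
$\left(-35 - 60\right) \left(-56 + 127\right) = \left(-95\right) 71 = -6745$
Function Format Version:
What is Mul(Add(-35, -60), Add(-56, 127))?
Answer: -6745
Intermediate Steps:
Mul(Add(-35, -60), Add(-56, 127)) = Mul(-95, 71) = -6745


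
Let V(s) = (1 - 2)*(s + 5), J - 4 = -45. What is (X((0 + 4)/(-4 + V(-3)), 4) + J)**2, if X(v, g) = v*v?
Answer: 133225/81 ≈ 1644.8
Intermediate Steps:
J = -41 (J = 4 - 45 = -41)
V(s) = -5 - s (V(s) = -(5 + s) = -5 - s)
X(v, g) = v**2
(X((0 + 4)/(-4 + V(-3)), 4) + J)**2 = (((0 + 4)/(-4 + (-5 - 1*(-3))))**2 - 41)**2 = ((4/(-4 + (-5 + 3)))**2 - 41)**2 = ((4/(-4 - 2))**2 - 41)**2 = ((4/(-6))**2 - 41)**2 = ((4*(-1/6))**2 - 41)**2 = ((-2/3)**2 - 41)**2 = (4/9 - 41)**2 = (-365/9)**2 = 133225/81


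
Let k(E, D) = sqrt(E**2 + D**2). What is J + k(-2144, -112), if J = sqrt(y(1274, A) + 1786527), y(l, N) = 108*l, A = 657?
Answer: 3*sqrt(213791) + 16*sqrt(18005) ≈ 3534.1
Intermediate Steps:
k(E, D) = sqrt(D**2 + E**2)
J = 3*sqrt(213791) (J = sqrt(108*1274 + 1786527) = sqrt(137592 + 1786527) = sqrt(1924119) = 3*sqrt(213791) ≈ 1387.1)
J + k(-2144, -112) = 3*sqrt(213791) + sqrt((-112)**2 + (-2144)**2) = 3*sqrt(213791) + sqrt(12544 + 4596736) = 3*sqrt(213791) + sqrt(4609280) = 3*sqrt(213791) + 16*sqrt(18005)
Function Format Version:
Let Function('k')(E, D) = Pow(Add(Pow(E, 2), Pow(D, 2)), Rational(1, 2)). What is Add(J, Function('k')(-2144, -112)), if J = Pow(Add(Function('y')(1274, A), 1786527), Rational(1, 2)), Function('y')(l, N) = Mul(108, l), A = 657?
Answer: Add(Mul(3, Pow(213791, Rational(1, 2))), Mul(16, Pow(18005, Rational(1, 2)))) ≈ 3534.1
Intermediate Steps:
Function('k')(E, D) = Pow(Add(Pow(D, 2), Pow(E, 2)), Rational(1, 2))
J = Mul(3, Pow(213791, Rational(1, 2))) (J = Pow(Add(Mul(108, 1274), 1786527), Rational(1, 2)) = Pow(Add(137592, 1786527), Rational(1, 2)) = Pow(1924119, Rational(1, 2)) = Mul(3, Pow(213791, Rational(1, 2))) ≈ 1387.1)
Add(J, Function('k')(-2144, -112)) = Add(Mul(3, Pow(213791, Rational(1, 2))), Pow(Add(Pow(-112, 2), Pow(-2144, 2)), Rational(1, 2))) = Add(Mul(3, Pow(213791, Rational(1, 2))), Pow(Add(12544, 4596736), Rational(1, 2))) = Add(Mul(3, Pow(213791, Rational(1, 2))), Pow(4609280, Rational(1, 2))) = Add(Mul(3, Pow(213791, Rational(1, 2))), Mul(16, Pow(18005, Rational(1, 2))))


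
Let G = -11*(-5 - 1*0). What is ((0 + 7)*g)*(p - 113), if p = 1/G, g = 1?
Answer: -43498/55 ≈ -790.87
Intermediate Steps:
G = 55 (G = -11*(-5 + 0) = -11*(-5) = 55)
p = 1/55 ≈ 0.018182
((0 + 7)*g)*(p - 113) = ((0 + 7)*1)*(1/55 - 113) = (7*1)*(-6214/55) = 7*(-6214/55) = -43498/55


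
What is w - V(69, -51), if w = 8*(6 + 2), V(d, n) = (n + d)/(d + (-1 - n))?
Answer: 7598/119 ≈ 63.849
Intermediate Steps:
V(d, n) = (d + n)/(-1 + d - n)
w = 64 (w = 8*8 = 64)
w - V(69, -51) = 64 - (69 - 51)/(-1 + 69 - 1*(-51)) = 64 - 18/(-1 + 69 + 51) = 64 - 18/119 = 7598/119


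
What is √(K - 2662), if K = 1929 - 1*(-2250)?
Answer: √1517 ≈ 38.949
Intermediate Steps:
K = 4179 (K = 1929 + 2250 = 4179)
√(K - 2662) = √(4179 - 2662) = √1517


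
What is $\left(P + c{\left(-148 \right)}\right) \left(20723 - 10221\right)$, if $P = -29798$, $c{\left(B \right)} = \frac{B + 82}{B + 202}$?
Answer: $- \frac{2816562886}{9} \approx -3.1295 \cdot 10^{8}$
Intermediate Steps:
$c{\left(B \right)} = \frac{82 + B}{202 + B}$
$\left(P + c{\left(-148 \right)}\right) \left(20723 - 10221\right) = \left(-29798 + \frac{82 - 148}{202 - 148}\right) \left(20723 - 10221\right) = \left(-29798 + \frac{1}{54} \left(-66\right)\right) 10502 = \left(-29798 - \frac{11}{9}\right) 10502 = \left(- \frac{268193}{9}\right) 10502 = - \frac{2816562886}{9}$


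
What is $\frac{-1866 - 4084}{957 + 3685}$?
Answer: $- \frac{2975}{2321} \approx -1.2818$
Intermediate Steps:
$\frac{-1866 - 4084}{957 + 3685} = - \frac{5950}{4642} = \left(-5950\right) \frac{1}{4642} = - \frac{2975}{2321}$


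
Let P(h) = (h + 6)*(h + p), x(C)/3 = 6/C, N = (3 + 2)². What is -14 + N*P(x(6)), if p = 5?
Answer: 1786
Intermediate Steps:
N = 25 (N = 5² = 25)
x(C) = 18/C (x(C) = 3*(6/C) = 18/C)
P(h) = (5 + h)*(6 + h) (P(h) = (h + 6)*(h + 5) = (6 + h)*(5 + h) = (5 + h)*(6 + h))
-14 + N*P(x(6)) = -14 + 25*(30 + (18/6)² + 11*(18/6)) = -14 + 25*(30 + (18*(⅙))² + 11*(18*(⅙))) = -14 + 25*(30 + 3² + 11*3) = -14 + 25*(30 + 9 + 33) = -14 + 25*72 = -14 + 1800 = 1786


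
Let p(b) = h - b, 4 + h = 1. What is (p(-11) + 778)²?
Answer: 617796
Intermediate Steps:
h = -3 (h = -4 + 1 = -3)
p(b) = -3 - b
(p(-11) + 778)² = ((-3 - 1*(-11)) + 778)² = ((-3 + 11) + 778)² = (8 + 778)² = 786² = 617796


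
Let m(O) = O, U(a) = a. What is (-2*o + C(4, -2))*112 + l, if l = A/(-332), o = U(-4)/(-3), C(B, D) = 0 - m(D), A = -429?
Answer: -73081/996 ≈ -73.375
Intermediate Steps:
C(B, D) = -D (C(B, D) = 0 - D = -D)
o = 4/3 (o = -4/(-3) = -4*(-⅓) = 4/3 ≈ 1.3333)
l = 429/332 (l = -429/(-332) = -429*(-1/332) = 429/332 ≈ 1.2922)
(-2*o + C(4, -2))*112 + l = (-2*4/3 - 1*(-2))*112 + 429/332 = (-8/3 + 2)*112 + 429/332 = -⅔*112 + 429/332 = -224/3 + 429/332 = -73081/996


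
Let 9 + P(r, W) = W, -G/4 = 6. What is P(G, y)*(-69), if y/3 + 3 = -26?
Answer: 6624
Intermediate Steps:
G = -24 (G = -4*6 = -24)
y = -87 (y = -9 + 3*(-26) = -9 - 78 = -87)
P(r, W) = -9 + W
P(G, y)*(-69) = (-9 - 87)*(-69) = -96*(-69) = 6624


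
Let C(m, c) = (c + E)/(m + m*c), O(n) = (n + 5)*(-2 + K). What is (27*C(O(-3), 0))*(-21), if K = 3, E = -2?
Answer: 567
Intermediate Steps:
O(n) = 5 + n (O(n) = (n + 5)*(-2 + 3) = (5 + n)*1 = 5 + n)
C(m, c) = (-2 + c)/(m + c*m) (C(m, c) = (c - 2)/(m + m*c) = (-2 + c)/(m + c*m))
(27*C(O(-3), 0))*(-21) = (27*((-2 + 0)/((5 - 3)*(1 + 0))))*(-21) = (27*(-2/(2*1)))*(-21) = (27*((½)*1*(-2)))*(-21) = (27*(-1))*(-21) = -27*(-21) = 567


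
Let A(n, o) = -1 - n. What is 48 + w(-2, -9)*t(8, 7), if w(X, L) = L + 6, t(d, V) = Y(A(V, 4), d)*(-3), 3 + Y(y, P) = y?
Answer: -51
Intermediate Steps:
Y(y, P) = -3 + y
t(d, V) = 12 + 3*V (t(d, V) = (-3 + (-1 - V))*(-3) = (-4 - V)*(-3) = 12 + 3*V)
w(X, L) = 6 + L
48 + w(-2, -9)*t(8, 7) = 48 + (6 - 9)*(12 + 3*7) = 48 - 3*(12 + 21) = 48 - 3*33 = 48 - 99 = -51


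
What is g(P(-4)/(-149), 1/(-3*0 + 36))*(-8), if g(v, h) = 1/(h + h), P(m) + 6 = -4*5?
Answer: -144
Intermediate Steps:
P(m) = -26 (P(m) = -6 - 4*5 = -6 - 20 = -26)
g(v, h) = 1/(2*h)
g(P(-4)/(-149), 1/(-3*0 + 36))*(-8) = (1/(2*(1/(-3*0 + 36))))*(-8) = (1/(2*(1/(0 + 36))))*(-8) = (1/(2*(1/36)))*(-8) = ((1/2)*36)*(-8) = 18*(-8) = -144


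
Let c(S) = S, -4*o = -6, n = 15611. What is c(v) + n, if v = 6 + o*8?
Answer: 15629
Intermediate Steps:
o = 3/2 (o = -1/4*(-6) = 3/2 ≈ 1.5000)
v = 18 (v = 6 + (3/2)*8 = 6 + 12 = 18)
c(v) + n = 18 + 15611 = 15629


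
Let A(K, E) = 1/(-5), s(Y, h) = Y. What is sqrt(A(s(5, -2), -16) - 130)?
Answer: I*sqrt(3255)/5 ≈ 11.411*I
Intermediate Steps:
A(K, E) = -1/5
sqrt(A(s(5, -2), -16) - 130) = sqrt(-1/5 - 130) = sqrt(-651/5) = I*sqrt(3255)/5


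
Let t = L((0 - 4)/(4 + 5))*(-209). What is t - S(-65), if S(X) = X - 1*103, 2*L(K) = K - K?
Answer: 168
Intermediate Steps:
L(K) = 0 (L(K) = (K - K)/2 = (½)*0 = 0)
S(X) = -103 + X (S(X) = X - 103 = -103 + X)
t = 0 (t = 0*(-209) = 0)
t - S(-65) = 0 - (-103 - 65) = 0 - 1*(-168) = 0 + 168 = 168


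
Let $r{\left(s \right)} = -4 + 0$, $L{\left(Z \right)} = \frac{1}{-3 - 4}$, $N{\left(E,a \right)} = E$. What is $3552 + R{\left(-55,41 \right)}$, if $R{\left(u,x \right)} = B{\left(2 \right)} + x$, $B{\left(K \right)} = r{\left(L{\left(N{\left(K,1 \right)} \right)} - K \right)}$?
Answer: $3589$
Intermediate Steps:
$L{\left(Z \right)} = - \frac{1}{7}$ ($L{\left(Z \right)} = \frac{1}{-7} = - \frac{1}{7}$)
$r{\left(s \right)} = -4$
$B{\left(K \right)} = -4$
$R{\left(u,x \right)} = -4 + x$
$3552 + R{\left(-55,41 \right)} = 3552 + \left(-4 + 41\right) = 3552 + 37 = 3589$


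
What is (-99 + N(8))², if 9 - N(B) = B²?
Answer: 23716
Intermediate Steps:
N(B) = 9 - B²
(-99 + N(8))² = (-99 + (9 - 1*8²))² = (-99 + (9 - 1*64))² = (-99 + (9 - 64))² = (-99 - 55)² = (-154)² = 23716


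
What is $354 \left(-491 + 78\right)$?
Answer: $-146202$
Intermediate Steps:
$354 \left(-491 + 78\right) = 354 \left(-413\right) = -146202$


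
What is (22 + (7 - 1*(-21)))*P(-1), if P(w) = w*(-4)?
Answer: 200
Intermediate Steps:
P(w) = -4*w
(22 + (7 - 1*(-21)))*P(-1) = (22 + (7 - 1*(-21)))*(-4*(-1)) = (22 + (7 + 21))*4 = (22 + 28)*4 = 50*4 = 200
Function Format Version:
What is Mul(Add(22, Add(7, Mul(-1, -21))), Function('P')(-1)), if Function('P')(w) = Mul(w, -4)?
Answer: 200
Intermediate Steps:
Function('P')(w) = Mul(-4, w)
Mul(Add(22, Add(7, Mul(-1, -21))), Function('P')(-1)) = Mul(Add(22, Add(7, Mul(-1, -21))), Mul(-4, -1)) = Mul(Add(22, Add(7, 21)), 4) = Mul(Add(22, 28), 4) = Mul(50, 4) = 200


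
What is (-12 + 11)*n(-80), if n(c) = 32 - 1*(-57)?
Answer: -89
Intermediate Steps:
n(c) = 89 (n(c) = 32 + 57 = 89)
(-12 + 11)*n(-80) = (-12 + 11)*89 = -1*89 = -89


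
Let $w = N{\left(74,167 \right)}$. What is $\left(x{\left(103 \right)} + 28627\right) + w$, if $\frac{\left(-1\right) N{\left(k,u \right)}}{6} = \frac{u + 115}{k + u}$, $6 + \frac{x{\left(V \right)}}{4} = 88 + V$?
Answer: $\frac{7075755}{241} \approx 29360.0$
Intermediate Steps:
$x{\left(V \right)} = 328 + 4 V$ ($x{\left(V \right)} = -24 + 4 \left(88 + V\right) = -24 + \left(352 + 4 V\right) = 328 + 4 V$)
$N{\left(k,u \right)} = - \frac{6 \left(115 + u\right)}{k + u}$ ($N{\left(k,u \right)} = - 6 \frac{u + 115}{k + u} = - 6 \frac{115 + u}{k + u} = - \frac{6 \left(115 + u\right)}{k + u}$)
$w = - \frac{1692}{241}$ ($w = \frac{6 \left(-115 - 167\right)}{74 + 167} = \frac{6 \left(-115 - 167\right)}{241} = 6 \cdot \frac{1}{241} \left(-282\right) = - \frac{1692}{241} \approx -7.0207$)
$\left(x{\left(103 \right)} + 28627\right) + w = \left(\left(328 + 4 \cdot 103\right) + 28627\right) - \frac{1692}{241} = \left(\left(328 + 412\right) + 28627\right) - \frac{1692}{241} = \left(740 + 28627\right) - \frac{1692}{241} = 29367 - \frac{1692}{241} = \frac{7075755}{241}$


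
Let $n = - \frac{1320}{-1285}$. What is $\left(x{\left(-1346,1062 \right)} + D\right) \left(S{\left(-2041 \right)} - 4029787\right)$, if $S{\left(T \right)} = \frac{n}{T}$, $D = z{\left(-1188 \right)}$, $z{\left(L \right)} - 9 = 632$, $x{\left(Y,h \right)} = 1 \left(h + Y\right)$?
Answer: $- \frac{754616741046231}{524537} \approx -1.4386 \cdot 10^{9}$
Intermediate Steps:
$x{\left(Y,h \right)} = Y + h$ ($x{\left(Y,h \right)} = 1 \left(Y + h\right) = Y + h$)
$z{\left(L \right)} = 641$ ($z{\left(L \right)} = 9 + 632 = 641$)
$D = 641$
$n = \frac{264}{257}$ ($n = \left(-1320\right) \left(- \frac{1}{1285}\right) = \frac{264}{257} \approx 1.0272$)
$S{\left(T \right)} = \frac{264}{257 T}$
$\left(x{\left(-1346,1062 \right)} + D\right) \left(S{\left(-2041 \right)} - 4029787\right) = \left(\left(-1346 + 1062\right) + 641\right) \left(\frac{264}{257 \left(-2041\right)} - 4029787\right) = \left(-284 + 641\right) \left(\frac{264}{257} \left(- \frac{1}{2041}\right) - 4029787\right) = 357 \left(- \frac{264}{524537} - 4029787\right) = 357 \left(- \frac{2113772383883}{524537}\right) = - \frac{754616741046231}{524537}$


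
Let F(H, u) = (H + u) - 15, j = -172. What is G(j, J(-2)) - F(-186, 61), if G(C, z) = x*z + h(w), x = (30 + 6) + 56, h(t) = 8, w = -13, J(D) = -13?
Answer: -1048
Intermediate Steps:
x = 92 (x = 36 + 56 = 92)
F(H, u) = -15 + H + u
G(C, z) = 8 + 92*z (G(C, z) = 92*z + 8 = 8 + 92*z)
G(j, J(-2)) - F(-186, 61) = (8 + 92*(-13)) - (-15 - 186 + 61) = (8 - 1196) - 1*(-140) = -1188 + 140 = -1048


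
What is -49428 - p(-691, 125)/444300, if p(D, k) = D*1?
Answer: -21960859709/444300 ≈ -49428.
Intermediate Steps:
p(D, k) = D
-49428 - p(-691, 125)/444300 = -49428 - (-691)/444300 = -49428 - 1*(-691/444300) = -49428 + 691/444300 = -21960859709/444300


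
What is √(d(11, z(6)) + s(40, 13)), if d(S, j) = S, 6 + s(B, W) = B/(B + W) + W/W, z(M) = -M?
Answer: √18974/53 ≈ 2.5990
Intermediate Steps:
s(B, W) = -5 + B/(B + W) (s(B, W) = -6 + (B/(B + W) + W/W) = -6 + (B/(B + W) + 1) = -6 + (1 + B/(B + W)) = -5 + B/(B + W))
√(d(11, z(6)) + s(40, 13)) = √(11 + (-5*13 - 4*40)/(40 + 13)) = √(11 + (-65 - 160)/53) = √(11 + (1/53)*(-225)) = √(11 - 225/53) = √(358/53) = √18974/53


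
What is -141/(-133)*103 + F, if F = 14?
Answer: 16385/133 ≈ 123.20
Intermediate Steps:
-141/(-133)*103 + F = -141/(-133)*103 + 14 = -141*(-1/133)*103 + 14 = (141/133)*103 + 14 = 14523/133 + 14 = 16385/133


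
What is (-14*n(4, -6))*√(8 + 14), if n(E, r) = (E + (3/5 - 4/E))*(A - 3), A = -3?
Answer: 1512*√22/5 ≈ 1418.4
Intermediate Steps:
n(E, r) = -18/5 - 6*E + 24/E (n(E, r) = (E + (3/5 - 4/E))*(-3 - 3) = (E + (3*(⅕) - 4/E))*(-6) = (E + (⅗ - 4/E))*(-6) = (⅗ + E - 4/E)*(-6) = -18/5 - 6*E + 24/E)
(-14*n(4, -6))*√(8 + 14) = (-14*(-18/5 - 6*4 + 24/4))*√(8 + 14) = (-14*(-18/5 - 24 + 24*(¼)))*√22 = (-14*(-18/5 - 24 + 6))*√22 = (-14*(-108/5))*√22 = 1512*√22/5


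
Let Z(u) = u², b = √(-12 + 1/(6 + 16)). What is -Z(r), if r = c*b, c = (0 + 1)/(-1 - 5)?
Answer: 263/792 ≈ 0.33207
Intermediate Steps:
b = I*√5786/22 (b = √(-12 + 1/22) = √(-263/22) = I*√5786/22 ≈ 3.4575*I)
c = -⅙ (c = 1/(-6) = 1*(-⅙) = -⅙ ≈ -0.16667)
r = -I*√5786/132 ≈ -0.57626*I
-Z(r) = -(-I*√5786/132)² = -1*(-263/792) = 263/792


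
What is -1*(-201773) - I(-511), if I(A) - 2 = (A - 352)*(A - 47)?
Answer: -279783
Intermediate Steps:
I(A) = 2 + (-352 + A)*(-47 + A) (I(A) = 2 + (A - 352)*(A - 47) = 2 + (-352 + A)*(-47 + A))
-1*(-201773) - I(-511) = -1*(-201773) - (16546 + (-511)**2 - 399*(-511)) = 201773 - (16546 + 261121 + 203889) = 201773 - 1*481556 = 201773 - 481556 = -279783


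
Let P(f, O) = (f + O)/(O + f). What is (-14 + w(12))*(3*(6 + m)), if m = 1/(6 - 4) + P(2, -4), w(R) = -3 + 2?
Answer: -675/2 ≈ -337.50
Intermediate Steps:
w(R) = -1
P(f, O) = 1 (P(f, O) = (O + f)/(O + f) = 1)
m = 3/2 (m = 1/(6 - 4) + 1 = 1/2 + 1 = 3/2 ≈ 1.5000)
(-14 + w(12))*(3*(6 + m)) = (-14 - 1)*(3*(6 + 3/2)) = -45*15/2 = -15*45/2 = -675/2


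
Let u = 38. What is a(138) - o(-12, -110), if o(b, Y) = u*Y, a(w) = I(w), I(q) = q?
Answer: 4318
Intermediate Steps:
a(w) = w
o(b, Y) = 38*Y
a(138) - o(-12, -110) = 138 - 38*(-110) = 138 - 1*(-4180) = 138 + 4180 = 4318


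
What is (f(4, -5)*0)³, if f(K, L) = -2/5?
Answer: 0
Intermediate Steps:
f(K, L) = -⅖ (f(K, L) = -2*⅕ = -⅖)
(f(4, -5)*0)³ = (-⅖*0)³ = 0³ = 0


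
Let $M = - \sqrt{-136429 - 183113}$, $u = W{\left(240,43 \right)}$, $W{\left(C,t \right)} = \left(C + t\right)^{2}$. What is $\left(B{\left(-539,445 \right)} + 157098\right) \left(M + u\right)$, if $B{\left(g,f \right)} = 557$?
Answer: $12626431295 - 157655 i \sqrt{319542} \approx 1.2626 \cdot 10^{10} - 8.9119 \cdot 10^{7} i$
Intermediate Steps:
$u = 80089$ ($u = \left(240 + 43\right)^{2} = 283^{2} = 80089$)
$M = - i \sqrt{319542}$ ($M = - \sqrt{-319542} = - i \sqrt{319542} \approx - 565.28 i$)
$\left(B{\left(-539,445 \right)} + 157098\right) \left(M + u\right) = \left(557 + 157098\right) \left(- i \sqrt{319542} + 80089\right) = 157655 \left(80089 - i \sqrt{319542}\right) = 12626431295 - 157655 i \sqrt{319542}$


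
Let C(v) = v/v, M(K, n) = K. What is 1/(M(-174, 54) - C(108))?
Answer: -1/175 ≈ -0.0057143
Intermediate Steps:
C(v) = 1
1/(M(-174, 54) - C(108)) = 1/(-174 - 1*1) = 1/(-174 - 1) = 1/(-175) = -1/175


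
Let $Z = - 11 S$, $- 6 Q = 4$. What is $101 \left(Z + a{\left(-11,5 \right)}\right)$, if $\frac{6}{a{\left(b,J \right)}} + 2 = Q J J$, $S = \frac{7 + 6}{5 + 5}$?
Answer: $- \frac{206747}{140} \approx -1476.8$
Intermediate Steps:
$Q = - \frac{2}{3}$ ($Q = \left(- \frac{1}{6}\right) 4 = - \frac{2}{3} \approx -0.66667$)
$S = \frac{13}{10} \approx 1.3$
$a{\left(b,J \right)} = \frac{6}{-2 - \frac{2 J^{2}}{3}}$ ($a{\left(b,J \right)} = \frac{6}{-2 + - \frac{2 J}{3} J} = \frac{6}{-2 - \frac{2 J^{2}}{3}}$)
$Z = - \frac{143}{10}$ ($Z = \left(-11\right) \frac{13}{10} = - \frac{143}{10} \approx -14.3$)
$101 \left(Z + a{\left(-11,5 \right)}\right) = 101 \left(- \frac{143}{10} - \frac{9}{3 + 5^{2}}\right) = 101 \left(- \frac{143}{10} - \frac{9}{3 + 25}\right) = 101 \left(- \frac{143}{10} - \frac{9}{28}\right) = 101 \left(- \frac{2047}{140}\right) = - \frac{206747}{140}$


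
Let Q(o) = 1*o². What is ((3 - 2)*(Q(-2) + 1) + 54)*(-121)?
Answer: -7139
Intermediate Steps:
Q(o) = o²
((3 - 2)*(Q(-2) + 1) + 54)*(-121) = ((3 - 2)*((-2)² + 1) + 54)*(-121) = (1*(4 + 1) + 54)*(-121) = (1*5 + 54)*(-121) = (5 + 54)*(-121) = 59*(-121) = -7139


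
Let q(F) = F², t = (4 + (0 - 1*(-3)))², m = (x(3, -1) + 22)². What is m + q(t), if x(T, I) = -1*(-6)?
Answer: 3185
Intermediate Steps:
x(T, I) = 6
m = 784 (m = (6 + 22)² = 28² = 784)
t = 49 (t = (4 + (0 + 3))² = (4 + 3)² = 7² = 49)
m + q(t) = 784 + 49² = 784 + 2401 = 3185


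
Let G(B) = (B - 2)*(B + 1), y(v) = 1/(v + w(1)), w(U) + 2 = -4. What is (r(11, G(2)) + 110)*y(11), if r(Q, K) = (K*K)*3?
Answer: 22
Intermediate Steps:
w(U) = -6 (w(U) = -2 - 4 = -6)
y(v) = 1/(-6 + v) (y(v) = 1/(v - 6) = 1/(-6 + v))
G(B) = (1 + B)*(-2 + B) (G(B) = (-2 + B)*(1 + B) = (1 + B)*(-2 + B))
r(Q, K) = 3*K² (r(Q, K) = K²*3 = 3*K²)
(r(11, G(2)) + 110)*y(11) = (3*(-2 + 2² - 1*2)² + 110)/(-6 + 11) = (3*(-2 + 4 - 2)² + 110)/5 = (3*0² + 110)*(⅕) = (3*0 + 110)*(⅕) = (0 + 110)*(⅕) = 110*(⅕) = 22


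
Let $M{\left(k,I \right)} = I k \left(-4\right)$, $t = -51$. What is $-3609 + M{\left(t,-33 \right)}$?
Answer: $-10341$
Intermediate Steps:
$M{\left(k,I \right)} = - 4 I k$
$-3609 + M{\left(t,-33 \right)} = -3609 - \left(-132\right) \left(-51\right) = -3609 - 6732 = -10341$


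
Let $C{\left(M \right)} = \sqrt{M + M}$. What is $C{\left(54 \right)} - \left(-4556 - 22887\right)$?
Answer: $27443 + 6 \sqrt{3} \approx 27453.0$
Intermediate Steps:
$C{\left(M \right)} = \sqrt{2} \sqrt{M}$ ($C{\left(M \right)} = \sqrt{2 M} = \sqrt{2} \sqrt{M}$)
$C{\left(54 \right)} - \left(-4556 - 22887\right) = \sqrt{2} \sqrt{54} - \left(-4556 - 22887\right) = \sqrt{2} \cdot 3 \sqrt{6} - -27443 = 6 \sqrt{3} + 27443 = 27443 + 6 \sqrt{3}$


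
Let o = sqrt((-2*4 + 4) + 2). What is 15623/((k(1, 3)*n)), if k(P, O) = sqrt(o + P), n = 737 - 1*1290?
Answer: -15623/(553*sqrt(1 + I*sqrt(2))) ≈ -19.064 + 9.8681*I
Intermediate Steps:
n = -553 (n = 737 - 1290 = -553)
o = I*sqrt(2) (o = sqrt((-8 + 4) + 2) = sqrt(-4 + 2) = sqrt(-2) = I*sqrt(2) ≈ 1.4142*I)
k(P, O) = sqrt(P + I*sqrt(2)) (k(P, O) = sqrt(I*sqrt(2) + P) = sqrt(P + I*sqrt(2)))
15623/((k(1, 3)*n)) = 15623/((sqrt(1 + I*sqrt(2))*(-553))) = 15623/((-553*sqrt(1 + I*sqrt(2)))) = 15623*(-1/(553*sqrt(1 + I*sqrt(2)))) = -15623/(553*sqrt(1 + I*sqrt(2)))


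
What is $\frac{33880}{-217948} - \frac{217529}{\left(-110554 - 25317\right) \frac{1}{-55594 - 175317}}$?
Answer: $- \frac{2736874384006923}{7403203177} \approx -3.6969 \cdot 10^{5}$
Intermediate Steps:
$\frac{33880}{-217948} - \frac{217529}{\left(-110554 - 25317\right) \frac{1}{-55594 - 175317}} = 33880 \left(- \frac{1}{217948}\right) - \frac{217529}{\left(-135871\right) \frac{1}{-230911}} = - \frac{8470}{54487} - \frac{217529}{\left(-135871\right) \left(- \frac{1}{230911}\right)} = - \frac{8470}{54487} - \frac{217529}{\frac{135871}{230911}} = - \frac{8470}{54487} - \frac{50229838919}{135871} = - \frac{2736874384006923}{7403203177}$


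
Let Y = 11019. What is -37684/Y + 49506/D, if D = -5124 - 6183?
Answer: -323866534/41530611 ≈ -7.7983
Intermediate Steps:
D = -11307
-37684/Y + 49506/D = -37684/11019 + 49506/(-11307) = -37684*1/11019 + 49506*(-1/11307) = -37684/11019 - 16502/3769 = -323866534/41530611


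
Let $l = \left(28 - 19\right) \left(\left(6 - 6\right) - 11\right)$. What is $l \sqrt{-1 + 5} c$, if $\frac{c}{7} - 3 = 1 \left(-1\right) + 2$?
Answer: $-5544$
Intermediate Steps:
$c = 28$ ($c = 21 + 7 \left(1 \left(-1\right) + 2\right) = 21 + 7 \left(-1 + 2\right) = 21 + 7 \cdot 1 = 21 + 7 = 28$)
$l = -99$ ($l = 9 \left(\left(6 - 6\right) - 11\right) = 9 \left(0 - 11\right) = 9 \left(-11\right) = -99$)
$l \sqrt{-1 + 5} c = - 99 \sqrt{-1 + 5} \cdot 28 = - 99 \sqrt{4} \cdot 28 = - 99 \cdot 2 \cdot 28 = \left(-99\right) 56 = -5544$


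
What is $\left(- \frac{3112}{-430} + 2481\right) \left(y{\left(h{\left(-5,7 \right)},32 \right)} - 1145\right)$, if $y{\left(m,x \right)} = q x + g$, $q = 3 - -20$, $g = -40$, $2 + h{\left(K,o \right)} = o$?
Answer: $- \frac{240201979}{215} \approx -1.1172 \cdot 10^{6}$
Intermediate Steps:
$h{\left(K,o \right)} = -2 + o$
$q = 23$ ($q = 3 + 20 = 23$)
$y{\left(m,x \right)} = -40 + 23 x$ ($y{\left(m,x \right)} = 23 x - 40 = -40 + 23 x$)
$\left(- \frac{3112}{-430} + 2481\right) \left(y{\left(h{\left(-5,7 \right)},32 \right)} - 1145\right) = \left(- \frac{3112}{-430} + 2481\right) \left(\left(-40 + 23 \cdot 32\right) - 1145\right) = \left(\left(-3112\right) \left(- \frac{1}{430}\right) + 2481\right) \left(\left(-40 + 736\right) - 1145\right) = \left(\frac{1556}{215} + 2481\right) \left(696 - 1145\right) = \frac{534971}{215} \left(-449\right) = - \frac{240201979}{215}$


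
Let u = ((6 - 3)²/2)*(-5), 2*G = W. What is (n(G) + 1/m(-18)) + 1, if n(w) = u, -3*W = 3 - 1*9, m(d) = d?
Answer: -194/9 ≈ -21.556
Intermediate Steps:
W = 2 (W = -(3 - 1*9)/3 = -(3 - 9)/3 = -⅓*(-6) = 2)
G = 1 (G = (½)*2 = 1)
u = -45/2 (u = (3²*(½))*(-5) = (9*(½))*(-5) = (9/2)*(-5) = -45/2 ≈ -22.500)
n(w) = -45/2
(n(G) + 1/m(-18)) + 1 = (-45/2 + 1/(-18)) + 1 = (-45/2 - 1/18) + 1 = -203/9 + 1 = -194/9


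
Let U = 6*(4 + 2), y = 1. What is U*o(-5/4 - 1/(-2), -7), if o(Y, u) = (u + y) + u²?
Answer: 1548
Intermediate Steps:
o(Y, u) = 1 + u + u² (o(Y, u) = (u + 1) + u² = (1 + u) + u² = 1 + u + u²)
U = 36 (U = 6*6 = 36)
U*o(-5/4 - 1/(-2), -7) = 36*(1 - 7 + (-7)²) = 36*(1 - 7 + 49) = 36*43 = 1548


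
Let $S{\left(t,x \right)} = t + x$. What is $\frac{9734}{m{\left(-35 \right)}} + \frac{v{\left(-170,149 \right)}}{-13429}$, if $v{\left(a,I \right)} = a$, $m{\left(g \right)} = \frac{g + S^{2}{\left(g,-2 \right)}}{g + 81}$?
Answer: $\frac{130722816}{389441} \approx 335.67$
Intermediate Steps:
$m{\left(g \right)} = \frac{g + \left(-2 + g\right)^{2}}{81 + g}$ ($m{\left(g \right)} = \frac{g + \left(g - 2\right)^{2}}{g + 81} = \frac{g + \left(-2 + g\right)^{2}}{81 + g}$)
$\frac{9734}{m{\left(-35 \right)}} + \frac{v{\left(-170,149 \right)}}{-13429} = \frac{9734}{\frac{1}{81 - 35} \left(-35 + \left(-2 - 35\right)^{2}\right)} - \frac{170}{-13429} = \frac{9734}{\frac{1}{46} \left(-35 + \left(-37\right)^{2}\right)} - - \frac{170}{13429} = \frac{9734}{\frac{1}{46} \left(-35 + 1369\right)} + \frac{170}{13429} = \frac{9734}{\frac{1}{46} \cdot 1334} + \frac{170}{13429} = \frac{9734}{29} + \frac{170}{13429} = \frac{130722816}{389441}$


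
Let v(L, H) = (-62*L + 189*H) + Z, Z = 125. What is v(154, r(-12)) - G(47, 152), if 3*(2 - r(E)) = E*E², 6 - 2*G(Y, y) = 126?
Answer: 99879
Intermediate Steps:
G(Y, y) = -60 (G(Y, y) = 3 - ½*126 = 3 - 63 = -60)
r(E) = 2 - E³/3 (r(E) = 2 - E*E²/3 = 2 - E³/3)
v(L, H) = 125 - 62*L + 189*H (v(L, H) = (-62*L + 189*H) + 125 = 125 - 62*L + 189*H)
v(154, r(-12)) - G(47, 152) = (125 - 62*154 + 189*(2 - ⅓*(-12)³)) - 1*(-60) = (125 - 9548 + 189*(2 - ⅓*(-1728))) + 60 = (125 - 9548 + 189*(2 + 576)) + 60 = (125 - 9548 + 189*578) + 60 = (125 - 9548 + 109242) + 60 = 99819 + 60 = 99879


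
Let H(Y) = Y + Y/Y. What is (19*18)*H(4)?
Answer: 1710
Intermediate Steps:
H(Y) = 1 + Y (H(Y) = Y + 1 = 1 + Y)
(19*18)*H(4) = (19*18)*(1 + 4) = 342*5 = 1710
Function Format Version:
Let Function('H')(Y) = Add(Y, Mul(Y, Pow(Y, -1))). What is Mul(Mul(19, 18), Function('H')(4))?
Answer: 1710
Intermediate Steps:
Function('H')(Y) = Add(1, Y) (Function('H')(Y) = Add(Y, 1) = Add(1, Y))
Mul(Mul(19, 18), Function('H')(4)) = Mul(Mul(19, 18), Add(1, 4)) = Mul(342, 5) = 1710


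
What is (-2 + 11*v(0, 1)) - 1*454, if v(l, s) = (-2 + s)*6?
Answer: -522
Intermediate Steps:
v(l, s) = -12 + 6*s
(-2 + 11*v(0, 1)) - 1*454 = (-2 + 11*(-12 + 6*1)) - 1*454 = (-2 + 11*(-12 + 6)) - 454 = (-2 + 11*(-6)) - 454 = (-2 - 66) - 454 = -68 - 454 = -522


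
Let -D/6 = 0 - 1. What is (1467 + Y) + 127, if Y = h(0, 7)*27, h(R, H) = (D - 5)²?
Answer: 1621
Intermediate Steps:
D = 6 (D = -6*(0 - 1) = -6*(-1) = 6)
h(R, H) = 1 (h(R, H) = (6 - 5)² = 1² = 1)
Y = 27 (Y = 1*27 = 27)
(1467 + Y) + 127 = (1467 + 27) + 127 = 1494 + 127 = 1621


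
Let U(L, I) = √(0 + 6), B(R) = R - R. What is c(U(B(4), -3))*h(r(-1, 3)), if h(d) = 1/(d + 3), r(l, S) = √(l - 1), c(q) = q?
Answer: 3*√6/11 - 2*I*√3/11 ≈ 0.66804 - 0.31492*I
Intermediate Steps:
B(R) = 0
U(L, I) = √6
r(l, S) = √(-1 + l)
h(d) = 1/(3 + d)
c(U(B(4), -3))*h(r(-1, 3)) = √6/(3 + √(-1 - 1)) = √6/(3 + √(-2)) = √6/(3 + I*√2)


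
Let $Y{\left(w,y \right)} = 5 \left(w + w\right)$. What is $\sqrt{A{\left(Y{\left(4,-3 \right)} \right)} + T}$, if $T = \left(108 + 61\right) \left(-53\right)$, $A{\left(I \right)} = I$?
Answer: $i \sqrt{8917} \approx 94.43 i$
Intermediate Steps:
$Y{\left(w,y \right)} = 10 w$ ($Y{\left(w,y \right)} = 5 \cdot 2 w = 10 w$)
$T = -8957$ ($T = 169 \left(-53\right) = -8957$)
$\sqrt{A{\left(Y{\left(4,-3 \right)} \right)} + T} = \sqrt{10 \cdot 4 - 8957} = \sqrt{40 - 8957} = \sqrt{-8917} = i \sqrt{8917}$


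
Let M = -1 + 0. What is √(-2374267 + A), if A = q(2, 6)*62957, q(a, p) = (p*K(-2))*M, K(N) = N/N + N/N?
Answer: I*√3129751 ≈ 1769.1*I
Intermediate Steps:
K(N) = 2 (K(N) = 1 + 1 = 2)
M = -1
q(a, p) = -2*p (q(a, p) = (p*2)*(-1) = (2*p)*(-1) = -2*p)
A = -755484 (A = -2*6*62957 = -12*62957 = -755484)
√(-2374267 + A) = √(-2374267 - 755484) = √(-3129751) = I*√3129751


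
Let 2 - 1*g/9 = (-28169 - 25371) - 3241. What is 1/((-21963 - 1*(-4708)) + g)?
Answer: 1/493792 ≈ 2.0251e-6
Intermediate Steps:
g = 511047 (g = 18 - 9*((-28169 - 25371) - 3241) = 18 - 9*(-53540 - 3241) = 18 - 9*(-56781) = 18 + 511029 = 511047)
1/((-21963 - 1*(-4708)) + g) = 1/((-21963 - 1*(-4708)) + 511047) = 1/((-21963 + 4708) + 511047) = 1/(-17255 + 511047) = 1/493792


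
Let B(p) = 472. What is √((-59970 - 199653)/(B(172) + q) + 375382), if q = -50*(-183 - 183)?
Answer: √542031637/38 ≈ 612.67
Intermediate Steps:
q = 18300 (q = -50*(-366) = 18300)
√((-59970 - 199653)/(B(172) + q) + 375382) = √((-59970 - 199653)/(472 + 18300) + 375382) = √(-259623/18772 + 375382) = √(-259623*1/18772 + 375382) = √(-19971/1444 + 375382) = √(542031637/1444) = √542031637/38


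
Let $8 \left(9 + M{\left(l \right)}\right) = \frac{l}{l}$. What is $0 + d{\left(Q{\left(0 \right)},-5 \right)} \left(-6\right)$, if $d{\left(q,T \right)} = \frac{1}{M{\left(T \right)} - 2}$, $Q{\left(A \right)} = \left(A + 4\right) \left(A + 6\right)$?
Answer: $\frac{16}{29} \approx 0.55172$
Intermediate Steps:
$Q{\left(A \right)} = \left(4 + A\right) \left(6 + A\right)$
$M{\left(l \right)} = - \frac{71}{8}$ ($M{\left(l \right)} = -9 + \frac{l \frac{1}{l}}{8} = -9 + \frac{1}{8} \cdot 1 = -9 + \frac{1}{8} = - \frac{71}{8}$)
$d{\left(q,T \right)} = - \frac{8}{87}$ ($d{\left(q,T \right)} = \frac{1}{- \frac{71}{8} - 2} = \frac{1}{- \frac{87}{8}} = - \frac{8}{87}$)
$0 + d{\left(Q{\left(0 \right)},-5 \right)} \left(-6\right) = 0 - - \frac{16}{29} = 0 + \frac{16}{29} = \frac{16}{29}$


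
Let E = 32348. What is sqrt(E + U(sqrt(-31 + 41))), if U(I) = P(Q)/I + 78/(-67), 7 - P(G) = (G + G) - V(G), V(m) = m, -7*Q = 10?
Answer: sqrt(711504235400 + 18539570*sqrt(10))/4690 ≈ 179.86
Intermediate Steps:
Q = -10/7 (Q = -1/7*10 = -10/7 ≈ -1.4286)
P(G) = 7 - G (P(G) = 7 - ((G + G) - G) = 7 - (2*G - G) = 7 - G)
U(I) = -78/67 + 59/(7*I) (U(I) = (7 - 1*(-10/7))/I + 78/(-67) = (7 + 10/7)/I + 78*(-1/67) = 59/(7*I) - 78/67 = -78/67 + 59/(7*I))
sqrt(E + U(sqrt(-31 + 41))) = sqrt(32348 + (3953 - 546*sqrt(-31 + 41))/(469*(sqrt(-31 + 41)))) = sqrt(32348 + (3953 - 546*sqrt(10))/(469*(sqrt(10)))) = sqrt(32348 + (sqrt(10)/10)*(3953 - 546*sqrt(10))/469) = sqrt(32348 + sqrt(10)*(3953 - 546*sqrt(10))/4690)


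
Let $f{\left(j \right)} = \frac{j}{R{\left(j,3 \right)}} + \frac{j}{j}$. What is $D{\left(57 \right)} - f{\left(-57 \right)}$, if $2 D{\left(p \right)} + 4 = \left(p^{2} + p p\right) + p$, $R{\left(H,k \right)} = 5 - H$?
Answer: $\frac{101538}{31} \approx 3275.4$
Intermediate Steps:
$D{\left(p \right)} = -2 + p^{2} + \frac{p}{2}$ ($D{\left(p \right)} = -2 + \frac{\left(p^{2} + p p\right) + p}{2} = -2 + \frac{\left(p^{2} + p^{2}\right) + p}{2} = -2 + \frac{2 p^{2} + p}{2} = -2 + \frac{p + 2 p^{2}}{2} = -2 + \left(p^{2} + \frac{p}{2}\right) = -2 + p^{2} + \frac{p}{2}$)
$f{\left(j \right)} = 1 + \frac{j}{5 - j}$ ($f{\left(j \right)} = \frac{j}{5 - j} + \frac{j}{j} = \frac{j}{5 - j} + 1 = 1 + \frac{j}{5 - j}$)
$D{\left(57 \right)} - f{\left(-57 \right)} = \left(-2 + 57^{2} + \frac{1}{2} \cdot 57\right) - - \frac{5}{-5 - 57} = \left(-2 + 3249 + \frac{57}{2}\right) - - \frac{5}{-62} = \frac{6551}{2} - \left(-5\right) \left(- \frac{1}{62}\right) = \frac{6551}{2} - \frac{5}{62} = \frac{101538}{31}$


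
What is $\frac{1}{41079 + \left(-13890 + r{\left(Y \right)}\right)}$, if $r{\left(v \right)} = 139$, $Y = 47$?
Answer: $\frac{1}{27328} \approx 3.6592 \cdot 10^{-5}$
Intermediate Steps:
$\frac{1}{41079 + \left(-13890 + r{\left(Y \right)}\right)} = \frac{1}{41079 + \left(-13890 + 139\right)} = \frac{1}{41079 - 13751} = \frac{1}{27328}$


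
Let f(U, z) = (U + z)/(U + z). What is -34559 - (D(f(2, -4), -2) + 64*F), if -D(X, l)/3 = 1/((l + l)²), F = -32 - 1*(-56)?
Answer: -577517/16 ≈ -36095.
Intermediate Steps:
f(U, z) = 1
F = 24 (F = -32 + 56 = 24)
D(X, l) = -3/(4*l²) (D(X, l) = -3/(l + l)² = -3*1/(4*l²) = -3/(4*l²))
-34559 - (D(f(2, -4), -2) + 64*F) = -34559 - (-¾/(-2)² + 64*24) = -34559 - (-¾*¼ + 1536) = -34559 - (-3/16 + 1536) = -34559 - 1*24573/16 = -34559 - 24573/16 = -577517/16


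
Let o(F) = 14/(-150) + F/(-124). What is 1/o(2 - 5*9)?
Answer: 9300/2357 ≈ 3.9457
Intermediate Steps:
o(F) = -7/75 - F/124 (o(F) = 14*(-1/150) + F*(-1/124) = -7/75 - F/124)
1/o(2 - 5*9) = 1/(-7/75 - (2 - 5*9)/124) = 1/(-7/75 - (2 - 45)/124) = 1/(-7/75 - 1/124*(-43)) = 1/(-7/75 + 43/124) = 1/(2357/9300) = 9300/2357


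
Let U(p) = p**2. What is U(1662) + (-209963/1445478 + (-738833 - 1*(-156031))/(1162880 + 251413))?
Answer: 627437280767137629/227147713006 ≈ 2.7622e+6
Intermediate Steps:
U(1662) + (-209963/1445478 + (-738833 - 1*(-156031))/(1162880 + 251413)) = 1662**2 + (-209963/1445478 + (-738833 - 1*(-156031))/(1162880 + 251413)) = 2762244 + (-209963*1/1445478 + (-738833 + 156031)/1414293) = 2762244 + (-209963/1445478 - 582802*1/1414293) = 2762244 + (-209963/1445478 - 582802/1414293) = 2762244 - 126597407835/227147713006 = 627437280767137629/227147713006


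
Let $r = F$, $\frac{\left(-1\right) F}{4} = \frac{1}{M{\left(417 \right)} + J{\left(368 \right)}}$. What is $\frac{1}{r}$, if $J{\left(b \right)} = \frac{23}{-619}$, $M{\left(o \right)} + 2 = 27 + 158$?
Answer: $- \frac{56627}{1238} \approx -45.741$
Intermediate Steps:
$M{\left(o \right)} = 183$ ($M{\left(o \right)} = -2 + \left(27 + 158\right) = -2 + 185 = 183$)
$J{\left(b \right)} = - \frac{23}{619}$ ($J{\left(b \right)} = 23 \left(- \frac{1}{619}\right) = - \frac{23}{619}$)
$F = - \frac{1238}{56627}$ ($F = - \frac{4}{183 - \frac{23}{619}} = - \frac{4}{\frac{113254}{619}} = \left(-4\right) \frac{619}{113254} = - \frac{1238}{56627} \approx -0.021862$)
$r = - \frac{1238}{56627} \approx -0.021862$
$\frac{1}{r} = \frac{1}{- \frac{1238}{56627}} = - \frac{56627}{1238}$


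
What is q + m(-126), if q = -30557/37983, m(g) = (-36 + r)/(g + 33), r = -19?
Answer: -250912/1177473 ≈ -0.21309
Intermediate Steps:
m(g) = -55/(33 + g) (m(g) = (-36 - 19)/(g + 33) = -55/(33 + g))
q = -30557/37983 (q = -30557*1/37983 = -30557/37983 ≈ -0.80449)
q + m(-126) = -30557/37983 - 55/(33 - 126) = -30557/37983 - 55/(-93) = -30557/37983 - 55*(-1/93) = -30557/37983 + 55/93 = -250912/1177473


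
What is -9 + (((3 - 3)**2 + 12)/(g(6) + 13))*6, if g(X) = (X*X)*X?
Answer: -1989/229 ≈ -8.6856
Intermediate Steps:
g(X) = X**3 (g(X) = X**2*X = X**3)
-9 + (((3 - 3)**2 + 12)/(g(6) + 13))*6 = -9 + (((3 - 3)**2 + 12)/(6**3 + 13))*6 = -9 + ((0**2 + 12)/(216 + 13))*6 = -9 + ((0 + 12)/229)*6 = -9 + (12*(1/229))*6 = -9 + (12/229)*6 = -9 + 72/229 = -1989/229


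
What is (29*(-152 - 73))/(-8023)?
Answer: 6525/8023 ≈ 0.81329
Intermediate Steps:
(29*(-152 - 73))/(-8023) = (29*(-225))*(-1/8023) = -6525*(-1/8023) = 6525/8023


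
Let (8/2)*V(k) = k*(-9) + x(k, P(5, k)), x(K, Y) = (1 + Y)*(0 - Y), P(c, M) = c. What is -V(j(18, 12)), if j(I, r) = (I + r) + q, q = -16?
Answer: 39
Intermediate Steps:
j(I, r) = -16 + I + r (j(I, r) = (I + r) - 16 = -16 + I + r)
x(K, Y) = -Y*(1 + Y) (x(K, Y) = (1 + Y)*(-Y) = -Y*(1 + Y))
V(k) = -15/2 - 9*k/4 (V(k) = (k*(-9) - 1*5*(1 + 5))/4 = (-9*k - 1*5*6)/4 = (-9*k - 30)/4 = (-30 - 9*k)/4 = -15/2 - 9*k/4)
-V(j(18, 12)) = -(-15/2 - 9*(-16 + 18 + 12)/4) = -(-15/2 - 9/4*14) = -(-15/2 - 63/2) = -1*(-39) = 39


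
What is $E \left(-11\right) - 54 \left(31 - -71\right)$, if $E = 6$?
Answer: $-5574$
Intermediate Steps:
$E \left(-11\right) - 54 \left(31 - -71\right) = 6 \left(-11\right) - 54 \left(31 - -71\right) = -66 - 54 \left(31 + 71\right) = -66 - 5508 = -5574$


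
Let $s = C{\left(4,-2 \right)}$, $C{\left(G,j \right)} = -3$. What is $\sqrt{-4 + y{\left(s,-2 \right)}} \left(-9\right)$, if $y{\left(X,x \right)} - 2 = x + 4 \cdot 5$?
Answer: $-36$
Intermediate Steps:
$s = -3$
$y{\left(X,x \right)} = 22 + x$ ($y{\left(X,x \right)} = 2 + \left(x + 4 \cdot 5\right) = 2 + \left(x + 20\right) = 2 + \left(20 + x\right) = 22 + x$)
$\sqrt{-4 + y{\left(s,-2 \right)}} \left(-9\right) = \sqrt{-4 + \left(22 - 2\right)} \left(-9\right) = \sqrt{-4 + 20} \left(-9\right) = \sqrt{16} \left(-9\right) = 4 \left(-9\right) = -36$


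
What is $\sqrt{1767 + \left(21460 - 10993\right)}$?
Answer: $\sqrt{12234} \approx 110.61$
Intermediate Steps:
$\sqrt{1767 + \left(21460 - 10993\right)} = \sqrt{1767 + 10467} = \sqrt{12234}$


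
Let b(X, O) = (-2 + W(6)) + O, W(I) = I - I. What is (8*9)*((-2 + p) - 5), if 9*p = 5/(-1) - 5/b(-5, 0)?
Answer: -524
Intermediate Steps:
W(I) = 0
b(X, O) = -2 + O (b(X, O) = (-2 + 0) + O = -2 + O)
p = -5/18 (p = (5/(-1) - 5/(-2 + 0))/9 = (5*(-1) - 5/(-2))/9 = (-5 - 5*(-½))/9 = (-5 + 5/2)/9 = (⅑)*(-5/2) = -5/18 ≈ -0.27778)
(8*9)*((-2 + p) - 5) = (8*9)*((-2 - 5/18) - 5) = 72*(-41/18 - 5) = 72*(-131/18) = -524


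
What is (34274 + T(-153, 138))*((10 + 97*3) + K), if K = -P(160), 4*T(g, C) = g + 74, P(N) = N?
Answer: 19319397/4 ≈ 4.8298e+6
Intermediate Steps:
T(g, C) = 37/2 + g/4 (T(g, C) = (g + 74)/4 = (74 + g)/4 = 37/2 + g/4)
K = -160 (K = -1*160 = -160)
(34274 + T(-153, 138))*((10 + 97*3) + K) = (34274 + (37/2 + (¼)*(-153)))*((10 + 97*3) - 160) = (34274 + (37/2 - 153/4))*((10 + 291) - 160) = (34274 - 79/4)*(301 - 160) = (137017/4)*141 = 19319397/4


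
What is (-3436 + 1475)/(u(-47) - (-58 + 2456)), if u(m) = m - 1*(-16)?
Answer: 1961/2429 ≈ 0.80733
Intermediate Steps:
u(m) = 16 + m (u(m) = m + 16 = 16 + m)
(-3436 + 1475)/(u(-47) - (-58 + 2456)) = (-3436 + 1475)/((16 - 47) - (-58 + 2456)) = -1961/(-31 - 1*2398) = -1961/(-31 - 2398) = -1961/(-2429) = -1961*(-1/2429) = 1961/2429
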